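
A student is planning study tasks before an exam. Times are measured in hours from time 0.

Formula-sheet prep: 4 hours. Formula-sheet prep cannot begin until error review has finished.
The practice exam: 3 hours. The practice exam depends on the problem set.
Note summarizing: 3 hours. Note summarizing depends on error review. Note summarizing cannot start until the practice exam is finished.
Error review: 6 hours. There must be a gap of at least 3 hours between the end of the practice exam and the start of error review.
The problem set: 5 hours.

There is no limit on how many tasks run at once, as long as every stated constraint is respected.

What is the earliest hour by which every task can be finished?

21

The problem set has no prerequisites, so it starts at hour 0 and finishes at hour 5.
The practice exam cannot begin until the problem set (finishes hour 5). It runs from hour 5 to 5 + 3 = hour 8.
After the practice exam (finishes hour 8, plus 3-hour gap → hour 11), error review can start at hour 11 and finishes at hour 17.
After error review (finishes hour 17), formula-sheet prep can start at hour 17 and finishes at hour 21.
Note summarizing cannot start until error review (finishes hour 17); the practice exam (finishes hour 8). The controlling bound is hour 17, so note summarizing finishes at 17 + 3 = hour 20.
All tasks are finished once the last one completes. Finish times: The problem set at 5, The practice exam at 8, Error review at 17, Note summarizing at 20, Formula-sheet prep at 21. The latest is hour 21.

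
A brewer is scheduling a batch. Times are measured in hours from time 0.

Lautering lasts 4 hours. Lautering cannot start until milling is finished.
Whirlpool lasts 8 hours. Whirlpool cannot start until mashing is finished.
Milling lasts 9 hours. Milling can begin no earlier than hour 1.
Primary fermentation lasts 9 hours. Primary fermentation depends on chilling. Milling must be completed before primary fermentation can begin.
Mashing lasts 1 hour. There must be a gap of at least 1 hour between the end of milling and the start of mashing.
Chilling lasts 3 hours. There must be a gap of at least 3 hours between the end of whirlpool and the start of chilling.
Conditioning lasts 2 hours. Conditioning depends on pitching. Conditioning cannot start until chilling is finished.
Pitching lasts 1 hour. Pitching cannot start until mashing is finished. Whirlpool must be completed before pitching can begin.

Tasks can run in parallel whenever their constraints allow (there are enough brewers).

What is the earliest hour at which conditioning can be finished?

28

Milling cannot begin until its own release at hour 1. It runs from hour 1 to 1 + 9 = hour 10.
After milling (finishes hour 10, plus 1-hour gap → hour 11), mashing can start at hour 11 and finishes at hour 12.
Whirlpool cannot begin until mashing (finishes hour 12). It runs from hour 12 to 12 + 8 = hour 20.
Pitching needs all of mashing (finishes hour 12); whirlpool (finishes hour 20). That puts its earliest start at hour 20; it finishes at 20 + 1 = hour 21.
After whirlpool (finishes hour 20, plus 3-hour gap → hour 23), chilling can start at hour 23 and finishes at hour 26.
Conditioning needs all of pitching (finishes hour 21); chilling (finishes hour 26). That puts its earliest start at hour 26; it finishes at 26 + 2 = hour 28.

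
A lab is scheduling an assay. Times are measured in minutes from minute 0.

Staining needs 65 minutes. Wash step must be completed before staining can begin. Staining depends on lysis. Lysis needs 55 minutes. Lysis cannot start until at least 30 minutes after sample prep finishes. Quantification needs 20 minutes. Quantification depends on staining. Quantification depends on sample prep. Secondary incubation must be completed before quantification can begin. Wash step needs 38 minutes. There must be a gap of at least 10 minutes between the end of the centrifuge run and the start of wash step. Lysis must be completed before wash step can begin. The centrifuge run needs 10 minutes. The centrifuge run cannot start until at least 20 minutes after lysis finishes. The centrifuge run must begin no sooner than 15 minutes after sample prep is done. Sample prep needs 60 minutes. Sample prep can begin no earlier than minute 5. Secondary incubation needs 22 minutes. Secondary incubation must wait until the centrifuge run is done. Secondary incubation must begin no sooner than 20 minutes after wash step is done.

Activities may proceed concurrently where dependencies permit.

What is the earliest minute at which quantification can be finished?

313

After its own release at minute 5, sample prep can start at minute 5 and finishes at minute 65.
After sample prep (finishes minute 65, plus 30-minute gap → minute 95), lysis can start at minute 95 and finishes at minute 150.
The centrifuge run has to wait for lysis (finishes minute 150, plus 20-minute gap → minute 170); sample prep (finishes minute 65, plus 15-minute gap → minute 80). The latest of these is minute 170, so the centrifuge run runs minute 170 to 170 + 10 = minute 180.
For wash step: the centrifuge run (finishes minute 180, plus 10-minute gap → minute 190); lysis (finishes minute 150). Taking the maximum gives a start of minute 190, and it finishes at 190 + 38 = minute 228.
Secondary incubation has to wait for the centrifuge run (finishes minute 180); wash step (finishes minute 228, plus 20-minute gap → minute 248). The latest of these is minute 248, so secondary incubation runs minute 248 to 248 + 22 = minute 270.
Staining has to wait for wash step (finishes minute 228); lysis (finishes minute 150). The latest of these is minute 228, so staining runs minute 228 to 228 + 65 = minute 293.
Quantification has to wait for staining (finishes minute 293); sample prep (finishes minute 65); secondary incubation (finishes minute 270). The latest of these is minute 293, so quantification runs minute 293 to 293 + 20 = minute 313.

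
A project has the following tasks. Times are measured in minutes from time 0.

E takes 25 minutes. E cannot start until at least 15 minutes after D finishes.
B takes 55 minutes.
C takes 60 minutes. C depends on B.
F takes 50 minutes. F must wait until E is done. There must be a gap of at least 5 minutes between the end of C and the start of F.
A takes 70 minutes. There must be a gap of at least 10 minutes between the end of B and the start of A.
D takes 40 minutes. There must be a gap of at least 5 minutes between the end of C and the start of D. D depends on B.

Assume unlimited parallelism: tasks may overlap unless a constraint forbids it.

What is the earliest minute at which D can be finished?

B can start immediately at minute 0; it finishes at minute 55.
C cannot begin until B (finishes minute 55). It runs from minute 55 to 55 + 60 = minute 115.
For D: C (finishes minute 115, plus 5-minute gap → minute 120); B (finishes minute 55). Taking the maximum gives a start of minute 120, and it finishes at 120 + 40 = minute 160.

160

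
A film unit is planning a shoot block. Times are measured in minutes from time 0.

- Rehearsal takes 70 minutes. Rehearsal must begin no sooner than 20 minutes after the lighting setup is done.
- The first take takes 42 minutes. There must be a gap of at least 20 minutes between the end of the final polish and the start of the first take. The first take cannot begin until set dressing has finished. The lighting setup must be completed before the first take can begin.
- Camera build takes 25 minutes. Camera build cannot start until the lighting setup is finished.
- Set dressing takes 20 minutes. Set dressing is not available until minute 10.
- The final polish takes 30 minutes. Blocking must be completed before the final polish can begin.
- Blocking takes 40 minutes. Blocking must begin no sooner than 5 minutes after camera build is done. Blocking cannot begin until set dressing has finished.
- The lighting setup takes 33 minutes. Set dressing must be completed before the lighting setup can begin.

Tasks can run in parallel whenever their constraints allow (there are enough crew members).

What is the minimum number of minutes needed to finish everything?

225

After its own release at minute 10, set dressing can start at minute 10 and finishes at minute 30.
After set dressing (finishes minute 30), the lighting setup can start at minute 30 and finishes at minute 63.
Rehearsal waits on the lighting setup (finishes minute 63, plus 20-minute gap → minute 83), so it starts at minute 83 and finishes at 83 + 70 = minute 153.
After the lighting setup (finishes minute 63), camera build can start at minute 63 and finishes at minute 88.
Blocking needs all of camera build (finishes minute 88, plus 5-minute gap → minute 93); set dressing (finishes minute 30). That puts its earliest start at minute 93; it finishes at 93 + 40 = minute 133.
The final polish waits on blocking (finishes minute 133), so it starts at minute 133 and finishes at 133 + 30 = minute 163.
The first take cannot start until the final polish (finishes minute 163, plus 20-minute gap → minute 183); set dressing (finishes minute 30); the lighting setup (finishes minute 63). The controlling bound is minute 183, so the first take finishes at 183 + 42 = minute 225.
All tasks are finished once the last one completes. Finish times: Set dressing at 30, The lighting setup at 63, Camera build at 88, Blocking at 133, Rehearsal at 153, The final polish at 163, The first take at 225. The latest is minute 225.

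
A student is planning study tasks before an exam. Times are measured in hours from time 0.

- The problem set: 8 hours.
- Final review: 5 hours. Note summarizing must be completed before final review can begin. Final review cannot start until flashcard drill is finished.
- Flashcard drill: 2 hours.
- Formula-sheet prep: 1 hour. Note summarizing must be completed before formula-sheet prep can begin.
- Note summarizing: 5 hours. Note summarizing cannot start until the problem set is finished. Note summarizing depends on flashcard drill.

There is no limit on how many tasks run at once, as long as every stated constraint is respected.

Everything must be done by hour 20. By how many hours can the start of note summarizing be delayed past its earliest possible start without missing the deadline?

2

Nothing blocks flashcard drill, so it runs from hour 0 to hour 2.
The problem set can start immediately at hour 0; it finishes at hour 8.
For note summarizing: the problem set (finishes hour 8); flashcard drill (finishes hour 2). Taking the maximum gives a start of hour 8, and it finishes at 8 + 5 = hour 13.

Working backward from the deadline:
Nothing follows formula-sheet prep; the deadline of hour 20 is its only limit. It must start by 20 − 1 = hour 19.
Nothing follows final review; the deadline of hour 20 is its only limit. It must start by 20 − 5 = hour 15.
Note summarizing has several dependents: formula-sheet prep (must start by hour 19); final review (must start by hour 15). The earliest of those limits is hour 15, so note summarizing must start by 15 − 5 = hour 10.
So note summarizing can start as early as hour 8 and as late as hour 10, giving 10 − 8 = 2 hours of slack.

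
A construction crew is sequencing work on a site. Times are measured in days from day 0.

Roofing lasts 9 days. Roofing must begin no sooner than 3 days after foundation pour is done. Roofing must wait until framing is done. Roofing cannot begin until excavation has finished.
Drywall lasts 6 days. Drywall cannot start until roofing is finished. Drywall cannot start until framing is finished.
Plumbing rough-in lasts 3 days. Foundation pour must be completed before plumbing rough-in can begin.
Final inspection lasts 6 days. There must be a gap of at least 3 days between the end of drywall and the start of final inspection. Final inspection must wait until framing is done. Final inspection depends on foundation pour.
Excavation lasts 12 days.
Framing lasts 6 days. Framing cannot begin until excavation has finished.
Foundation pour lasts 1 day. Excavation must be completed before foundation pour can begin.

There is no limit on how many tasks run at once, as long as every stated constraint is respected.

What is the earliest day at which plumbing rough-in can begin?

Excavation can start immediately at day 0; it finishes at day 12.
Foundation pour waits on excavation (finishes day 12), so it starts at day 12 and finishes at 12 + 1 = day 13.
Plumbing rough-in waits on foundation pour (finishes day 13), so the earliest it can start is day 13.

13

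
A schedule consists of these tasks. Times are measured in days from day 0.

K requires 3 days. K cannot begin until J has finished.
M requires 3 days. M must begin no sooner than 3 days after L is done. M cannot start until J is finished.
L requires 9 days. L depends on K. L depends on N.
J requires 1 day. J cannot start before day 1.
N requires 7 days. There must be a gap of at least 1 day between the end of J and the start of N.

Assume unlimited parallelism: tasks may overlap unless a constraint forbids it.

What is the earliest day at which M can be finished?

J cannot begin until its own release at day 1. It runs from day 1 to 1 + 1 = day 2.
After J (finishes day 2, plus 1-day gap → day 3), N can start at day 3 and finishes at day 10.
K cannot begin until J (finishes day 2). It runs from day 2 to 2 + 3 = day 5.
L has to wait for K (finishes day 5); N (finishes day 10). The latest of these is day 10, so L runs day 10 to 10 + 9 = day 19.
For M: L (finishes day 19, plus 3-day gap → day 22); J (finishes day 2). Taking the maximum gives a start of day 22, and it finishes at 22 + 3 = day 25.

25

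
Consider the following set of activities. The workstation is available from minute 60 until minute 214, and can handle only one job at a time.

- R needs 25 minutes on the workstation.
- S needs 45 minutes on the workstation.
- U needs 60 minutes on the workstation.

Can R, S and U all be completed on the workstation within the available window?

The workstation window is 214 − 60 = 154 minutes.
Running back to back, the jobs need 25 + 45 + 60 = 130 minutes on the workstation.
Since 130 ≤ 154, they fit within the window.

Yes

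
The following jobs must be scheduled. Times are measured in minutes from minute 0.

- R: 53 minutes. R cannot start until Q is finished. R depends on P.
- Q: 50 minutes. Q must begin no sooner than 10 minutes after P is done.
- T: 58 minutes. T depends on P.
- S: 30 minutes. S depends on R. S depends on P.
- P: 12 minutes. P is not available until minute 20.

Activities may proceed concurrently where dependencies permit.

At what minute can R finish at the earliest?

145

P cannot begin until its own release at minute 20. It runs from minute 20 to 20 + 12 = minute 32.
Q cannot begin until P (finishes minute 32, plus 10-minute gap → minute 42). It runs from minute 42 to 42 + 50 = minute 92.
For R: Q (finishes minute 92); P (finishes minute 32). Taking the maximum gives a start of minute 92, and it finishes at 92 + 53 = minute 145.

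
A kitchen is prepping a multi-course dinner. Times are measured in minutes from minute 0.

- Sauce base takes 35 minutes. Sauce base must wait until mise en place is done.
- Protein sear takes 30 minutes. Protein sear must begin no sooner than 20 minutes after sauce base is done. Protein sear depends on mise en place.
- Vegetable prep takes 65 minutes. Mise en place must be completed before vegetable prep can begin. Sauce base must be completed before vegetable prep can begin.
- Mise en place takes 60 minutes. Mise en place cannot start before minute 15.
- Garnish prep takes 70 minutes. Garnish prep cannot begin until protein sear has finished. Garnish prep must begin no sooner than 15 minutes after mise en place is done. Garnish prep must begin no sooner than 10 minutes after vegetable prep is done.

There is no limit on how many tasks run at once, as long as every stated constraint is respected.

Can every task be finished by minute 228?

Mise en place waits on its own release at minute 15, so it starts at minute 15 and finishes at 15 + 60 = minute 75.
Sauce base cannot begin until mise en place (finishes minute 75). It runs from minute 75 to 75 + 35 = minute 110.
Vegetable prep cannot start until mise en place (finishes minute 75); sauce base (finishes minute 110). The controlling bound is minute 110, so vegetable prep finishes at 110 + 65 = minute 175.
Protein sear cannot start until sauce base (finishes minute 110, plus 20-minute gap → minute 130); mise en place (finishes minute 75). The controlling bound is minute 130, so protein sear finishes at 130 + 30 = minute 160.
Garnish prep cannot start until protein sear (finishes minute 160); mise en place (finishes minute 75, plus 15-minute gap → minute 90); vegetable prep (finishes minute 175, plus 10-minute gap → minute 185). The controlling bound is minute 185, so garnish prep finishes at 185 + 70 = minute 255.
The earliest everything can be done is minute 255, which is after the deadline of 228, so it is not possible.

No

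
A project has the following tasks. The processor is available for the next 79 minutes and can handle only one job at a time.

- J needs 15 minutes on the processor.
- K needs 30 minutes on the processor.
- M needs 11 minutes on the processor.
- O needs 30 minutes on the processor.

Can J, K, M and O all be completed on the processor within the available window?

Running back to back, the jobs need 15 + 30 + 11 + 30 = 86 minutes on the processor.
Since 86 > 79, they cannot all fit.

No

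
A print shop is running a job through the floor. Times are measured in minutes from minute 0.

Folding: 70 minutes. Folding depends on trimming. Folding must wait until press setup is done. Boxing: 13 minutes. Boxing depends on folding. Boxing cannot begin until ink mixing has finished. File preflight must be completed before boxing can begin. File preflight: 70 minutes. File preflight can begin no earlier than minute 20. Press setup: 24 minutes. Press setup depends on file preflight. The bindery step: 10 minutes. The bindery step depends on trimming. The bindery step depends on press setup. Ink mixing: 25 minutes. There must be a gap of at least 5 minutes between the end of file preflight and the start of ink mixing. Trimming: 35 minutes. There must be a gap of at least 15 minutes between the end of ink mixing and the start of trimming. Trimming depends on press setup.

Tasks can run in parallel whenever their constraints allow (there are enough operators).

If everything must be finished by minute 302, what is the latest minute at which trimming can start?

Nothing follows boxing; the deadline of minute 302 is its only limit. It must start by 302 − 13 = minute 289.
Folding feeds into boxing (must start by minute 289); so folding must finish by minute 289 and therefore start by minute 219.
To finish by minute 302, the bindery step (duration 10) must start no later than minute 292.
For trimming: folding (must start by minute 219); the bindery step (must start by minute 292). The most restrictive is minute 219; with a 35-minute duration, trimming must start by minute 184.

184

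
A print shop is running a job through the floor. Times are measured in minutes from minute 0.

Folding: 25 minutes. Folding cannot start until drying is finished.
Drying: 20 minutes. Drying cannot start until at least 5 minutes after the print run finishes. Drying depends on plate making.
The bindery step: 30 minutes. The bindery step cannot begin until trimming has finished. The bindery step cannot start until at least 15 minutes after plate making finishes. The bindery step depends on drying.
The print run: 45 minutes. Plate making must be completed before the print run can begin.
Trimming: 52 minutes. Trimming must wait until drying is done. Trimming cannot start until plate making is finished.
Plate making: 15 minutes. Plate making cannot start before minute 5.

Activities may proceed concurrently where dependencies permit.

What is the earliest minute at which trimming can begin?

90

Plate making cannot begin until its own release at minute 5. It runs from minute 5 to 5 + 15 = minute 20.
The print run cannot begin until plate making (finishes minute 20). It runs from minute 20 to 20 + 45 = minute 65.
Drying cannot start until the print run (finishes minute 65, plus 5-minute gap → minute 70); plate making (finishes minute 20). The controlling bound is minute 70, so drying finishes at 70 + 20 = minute 90.
Trimming waits on drying (finishes minute 90); plate making (finishes minute 20). The latest of these is minute 90, which is the earliest trimming can start.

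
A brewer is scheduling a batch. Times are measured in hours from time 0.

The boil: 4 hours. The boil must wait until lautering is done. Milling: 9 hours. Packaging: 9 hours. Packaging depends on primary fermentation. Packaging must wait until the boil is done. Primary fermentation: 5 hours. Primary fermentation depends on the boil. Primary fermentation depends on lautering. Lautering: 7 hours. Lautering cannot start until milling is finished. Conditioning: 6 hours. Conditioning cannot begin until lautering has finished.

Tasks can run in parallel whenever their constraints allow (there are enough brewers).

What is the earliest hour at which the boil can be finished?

Milling has no prerequisites, so it starts at hour 0 and finishes at hour 9.
After milling (finishes hour 9), lautering can start at hour 9 and finishes at hour 16.
After lautering (finishes hour 16), the boil can start at hour 16 and finishes at hour 20.

20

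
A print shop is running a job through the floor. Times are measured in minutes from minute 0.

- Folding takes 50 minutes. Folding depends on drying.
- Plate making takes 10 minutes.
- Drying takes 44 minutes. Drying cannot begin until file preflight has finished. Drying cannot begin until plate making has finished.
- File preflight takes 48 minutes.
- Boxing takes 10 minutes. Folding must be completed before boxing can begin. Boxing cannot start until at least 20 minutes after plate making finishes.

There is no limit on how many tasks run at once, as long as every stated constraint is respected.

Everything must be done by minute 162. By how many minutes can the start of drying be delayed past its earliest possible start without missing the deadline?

Plate making can start immediately at minute 0; it finishes at minute 10.
File preflight has no prerequisites, so it starts at minute 0 and finishes at minute 48.
Drying cannot start until file preflight (finishes minute 48); plate making (finishes minute 10). The controlling bound is minute 48, so drying finishes at 48 + 44 = minute 92.

Working backward from the deadline:
To finish by minute 162, boxing (duration 10) must start no later than minute 152.
Folding must finish before boxing (must start by minute 152). With a 50-minute duration, folding must start by 152 − 50 = minute 102.
Drying has to be done before folding (must start by minute 102). That means finishing by minute 102, i.e. starting by 102 − 44 = minute 58.
So drying can start as early as minute 48 and as late as minute 58, giving 58 − 48 = 10 minutes of slack.

10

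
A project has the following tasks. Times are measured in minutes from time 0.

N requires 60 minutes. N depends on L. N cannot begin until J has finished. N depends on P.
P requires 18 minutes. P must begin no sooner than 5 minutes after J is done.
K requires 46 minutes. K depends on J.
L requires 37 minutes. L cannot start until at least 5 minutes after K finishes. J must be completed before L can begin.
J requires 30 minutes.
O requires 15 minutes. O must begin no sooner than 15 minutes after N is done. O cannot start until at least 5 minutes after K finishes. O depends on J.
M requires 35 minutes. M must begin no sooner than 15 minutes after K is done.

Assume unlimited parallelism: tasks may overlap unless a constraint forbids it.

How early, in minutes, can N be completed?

178

J can start immediately at minute 0; it finishes at minute 30.
P cannot begin until J (finishes minute 30, plus 5-minute gap → minute 35). It runs from minute 35 to 35 + 18 = minute 53.
K waits on J (finishes minute 30), so it starts at minute 30 and finishes at 30 + 46 = minute 76.
For L: K (finishes minute 76, plus 5-minute gap → minute 81); J (finishes minute 30). Taking the maximum gives a start of minute 81, and it finishes at 81 + 37 = minute 118.
N cannot start until L (finishes minute 118); J (finishes minute 30); P (finishes minute 53). The controlling bound is minute 118, so N finishes at 118 + 60 = minute 178.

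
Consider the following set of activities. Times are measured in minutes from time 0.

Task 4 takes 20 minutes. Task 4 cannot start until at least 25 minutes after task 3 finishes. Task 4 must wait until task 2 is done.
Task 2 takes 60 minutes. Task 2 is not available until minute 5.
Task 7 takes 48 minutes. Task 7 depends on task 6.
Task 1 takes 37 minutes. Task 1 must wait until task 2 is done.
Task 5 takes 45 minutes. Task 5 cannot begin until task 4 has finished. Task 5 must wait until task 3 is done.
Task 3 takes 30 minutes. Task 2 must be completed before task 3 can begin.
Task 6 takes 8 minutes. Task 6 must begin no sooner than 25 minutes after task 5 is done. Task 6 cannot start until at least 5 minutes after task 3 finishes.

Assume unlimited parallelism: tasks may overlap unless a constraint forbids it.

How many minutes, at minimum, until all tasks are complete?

Task 2 cannot begin until its own release at minute 5. It runs from minute 5 to 5 + 60 = minute 65.
Task 3 waits on task 2 (finishes minute 65), so it starts at minute 65 and finishes at 65 + 30 = minute 95.
Task 4 needs all of task 3 (finishes minute 95, plus 25-minute gap → minute 120); task 2 (finishes minute 65). That puts its earliest start at minute 120; it finishes at 120 + 20 = minute 140.
Task 5 needs all of task 4 (finishes minute 140); task 3 (finishes minute 95). That puts its earliest start at minute 140; it finishes at 140 + 45 = minute 185.
Task 6 needs all of task 5 (finishes minute 185, plus 25-minute gap → minute 210); task 3 (finishes minute 95, plus 5-minute gap → minute 100). That puts its earliest start at minute 210; it finishes at 210 + 8 = minute 218.
Task 7 waits on task 6 (finishes minute 218), so it starts at minute 218 and finishes at 218 + 48 = minute 266.
After task 2 (finishes minute 65), task 1 can start at minute 65 and finishes at minute 102.
All tasks are finished once the last one completes. Finish times: Task 1 at 102, Task 2 at 65, Task 3 at 95, Task 4 at 140, Task 5 at 185, Task 6 at 218, Task 7 at 266. The latest is minute 266.

266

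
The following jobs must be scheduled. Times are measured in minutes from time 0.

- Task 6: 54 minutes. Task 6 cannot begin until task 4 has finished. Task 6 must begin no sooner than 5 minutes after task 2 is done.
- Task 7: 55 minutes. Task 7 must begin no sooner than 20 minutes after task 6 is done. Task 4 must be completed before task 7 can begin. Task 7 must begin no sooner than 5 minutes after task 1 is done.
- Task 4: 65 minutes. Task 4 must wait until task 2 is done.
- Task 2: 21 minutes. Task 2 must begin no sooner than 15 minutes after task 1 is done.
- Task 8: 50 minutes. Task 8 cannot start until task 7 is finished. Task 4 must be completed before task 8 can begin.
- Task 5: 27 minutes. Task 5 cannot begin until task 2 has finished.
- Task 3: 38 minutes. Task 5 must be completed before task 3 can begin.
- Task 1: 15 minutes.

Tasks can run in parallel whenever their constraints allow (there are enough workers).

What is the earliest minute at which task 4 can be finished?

116

Task 1 has no prerequisites, so it starts at minute 0 and finishes at minute 15.
Task 2 cannot begin until task 1 (finishes minute 15, plus 15-minute gap → minute 30). It runs from minute 30 to 30 + 21 = minute 51.
After task 2 (finishes minute 51), task 4 can start at minute 51 and finishes at minute 116.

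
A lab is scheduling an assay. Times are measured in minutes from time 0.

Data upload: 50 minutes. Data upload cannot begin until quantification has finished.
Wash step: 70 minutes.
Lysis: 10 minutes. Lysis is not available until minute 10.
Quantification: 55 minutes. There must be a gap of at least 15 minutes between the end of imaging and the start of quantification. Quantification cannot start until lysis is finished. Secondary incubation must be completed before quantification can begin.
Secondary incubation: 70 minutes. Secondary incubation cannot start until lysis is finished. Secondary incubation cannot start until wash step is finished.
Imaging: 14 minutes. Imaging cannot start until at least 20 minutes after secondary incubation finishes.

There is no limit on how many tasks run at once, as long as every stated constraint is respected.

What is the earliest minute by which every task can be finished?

Wash step has no prerequisites, so it starts at minute 0 and finishes at minute 70.
Lysis cannot begin until its own release at minute 10. It runs from minute 10 to 10 + 10 = minute 20.
Secondary incubation has to wait for lysis (finishes minute 20); wash step (finishes minute 70). The latest of these is minute 70, so secondary incubation runs minute 70 to 70 + 70 = minute 140.
After secondary incubation (finishes minute 140, plus 20-minute gap → minute 160), imaging can start at minute 160 and finishes at minute 174.
Quantification cannot start until imaging (finishes minute 174, plus 15-minute gap → minute 189); lysis (finishes minute 20); secondary incubation (finishes minute 140). The controlling bound is minute 189, so quantification finishes at 189 + 55 = minute 244.
After quantification (finishes minute 244), data upload can start at minute 244 and finishes at minute 294.
All tasks are finished once the last one completes. Finish times: Lysis at 20, Wash step at 70, Secondary incubation at 140, Imaging at 174, Quantification at 244, Data upload at 294. The latest is minute 294.

294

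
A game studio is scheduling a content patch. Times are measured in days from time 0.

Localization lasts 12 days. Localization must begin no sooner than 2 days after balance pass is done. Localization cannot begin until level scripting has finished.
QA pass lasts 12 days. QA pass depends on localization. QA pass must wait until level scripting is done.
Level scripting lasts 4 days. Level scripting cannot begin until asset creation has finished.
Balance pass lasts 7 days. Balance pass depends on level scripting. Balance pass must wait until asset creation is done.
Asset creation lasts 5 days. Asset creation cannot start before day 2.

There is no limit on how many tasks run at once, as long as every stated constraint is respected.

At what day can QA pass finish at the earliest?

44

After its own release at day 2, asset creation can start at day 2 and finishes at day 7.
After asset creation (finishes day 7), level scripting can start at day 7 and finishes at day 11.
Balance pass has to wait for level scripting (finishes day 11); asset creation (finishes day 7). The latest of these is day 11, so balance pass runs day 11 to 11 + 7 = day 18.
Localization needs all of balance pass (finishes day 18, plus 2-day gap → day 20); level scripting (finishes day 11). That puts its earliest start at day 20; it finishes at 20 + 12 = day 32.
QA pass cannot start until localization (finishes day 32); level scripting (finishes day 11). The controlling bound is day 32, so QA pass finishes at 32 + 12 = day 44.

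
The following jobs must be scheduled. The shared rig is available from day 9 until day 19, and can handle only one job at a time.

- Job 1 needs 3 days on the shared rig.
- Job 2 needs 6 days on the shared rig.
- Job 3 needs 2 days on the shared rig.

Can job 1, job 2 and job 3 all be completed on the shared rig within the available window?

No

The shared rig window is 19 − 9 = 10 days.
Running back to back, the jobs need 3 + 6 + 2 = 11 days on the shared rig.
Since 11 > 10, they cannot all fit.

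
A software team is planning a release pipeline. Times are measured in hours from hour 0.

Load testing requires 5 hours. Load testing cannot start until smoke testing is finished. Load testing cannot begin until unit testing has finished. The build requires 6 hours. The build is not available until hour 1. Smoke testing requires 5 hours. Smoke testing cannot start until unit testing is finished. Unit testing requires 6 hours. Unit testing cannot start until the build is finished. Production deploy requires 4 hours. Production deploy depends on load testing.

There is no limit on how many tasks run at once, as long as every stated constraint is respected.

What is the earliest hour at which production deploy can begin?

After its own release at hour 1, the build can start at hour 1 and finishes at hour 7.
After the build (finishes hour 7), unit testing can start at hour 7 and finishes at hour 13.
Smoke testing cannot begin until unit testing (finishes hour 13). It runs from hour 13 to 13 + 5 = hour 18.
For load testing: smoke testing (finishes hour 18); unit testing (finishes hour 13). Taking the maximum gives a start of hour 18, and it finishes at 18 + 5 = hour 23.
Production deploy waits on load testing (finishes hour 23), so the earliest it can start is hour 23.

23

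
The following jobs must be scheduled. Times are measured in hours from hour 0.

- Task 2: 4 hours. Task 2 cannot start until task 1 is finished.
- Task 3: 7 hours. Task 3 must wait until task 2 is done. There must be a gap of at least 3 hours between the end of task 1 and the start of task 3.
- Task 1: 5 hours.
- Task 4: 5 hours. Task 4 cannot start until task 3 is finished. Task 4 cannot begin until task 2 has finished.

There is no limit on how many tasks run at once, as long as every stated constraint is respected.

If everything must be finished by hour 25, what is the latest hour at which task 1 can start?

Task 4 must finish by hour 25; it takes 5 hours, so it must start by 25 − 5 = hour 20.
Task 3 feeds into task 4 (must start by hour 20); so task 3 must finish by hour 20 and therefore start by hour 13.
For task 2: task 3 (must start by hour 13); task 4 (must start by hour 20). The most restrictive is hour 13; with a 4-hour duration, task 2 must start by hour 9.
Task 1 has several dependents: task 2 (must start by hour 9); task 3 (must start by hour 13, minus 3-hour gap → hour 10). The earliest of those limits is hour 9, so task 1 must start by 9 − 5 = hour 4.

4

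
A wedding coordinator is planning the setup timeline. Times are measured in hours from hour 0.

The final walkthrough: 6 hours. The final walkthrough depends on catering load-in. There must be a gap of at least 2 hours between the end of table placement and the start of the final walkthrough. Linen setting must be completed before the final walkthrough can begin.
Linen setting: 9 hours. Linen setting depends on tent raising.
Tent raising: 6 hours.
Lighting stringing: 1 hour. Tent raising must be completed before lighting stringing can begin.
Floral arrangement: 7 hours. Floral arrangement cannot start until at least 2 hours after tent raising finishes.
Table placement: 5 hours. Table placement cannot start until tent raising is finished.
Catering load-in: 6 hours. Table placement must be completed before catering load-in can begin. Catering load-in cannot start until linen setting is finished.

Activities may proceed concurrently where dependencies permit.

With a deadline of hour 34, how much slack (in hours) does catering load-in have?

7

Nothing blocks tent raising, so it runs from hour 0 to hour 6.
After tent raising (finishes hour 6), linen setting can start at hour 6 and finishes at hour 15.
Table placement cannot begin until tent raising (finishes hour 6). It runs from hour 6 to 6 + 5 = hour 11.
For catering load-in: table placement (finishes hour 11); linen setting (finishes hour 15). Taking the maximum gives a start of hour 15, and it finishes at 15 + 6 = hour 21.

Working backward from the deadline:
The final walkthrough must finish by hour 34; it takes 6 hours, so it must start by 34 − 6 = hour 28.
Catering load-in must finish before the final walkthrough (must start by hour 28). With a 6-hour duration, catering load-in must start by 28 − 6 = hour 22.
So catering load-in can start as early as hour 15 and as late as hour 22, giving 22 − 15 = 7 hours of slack.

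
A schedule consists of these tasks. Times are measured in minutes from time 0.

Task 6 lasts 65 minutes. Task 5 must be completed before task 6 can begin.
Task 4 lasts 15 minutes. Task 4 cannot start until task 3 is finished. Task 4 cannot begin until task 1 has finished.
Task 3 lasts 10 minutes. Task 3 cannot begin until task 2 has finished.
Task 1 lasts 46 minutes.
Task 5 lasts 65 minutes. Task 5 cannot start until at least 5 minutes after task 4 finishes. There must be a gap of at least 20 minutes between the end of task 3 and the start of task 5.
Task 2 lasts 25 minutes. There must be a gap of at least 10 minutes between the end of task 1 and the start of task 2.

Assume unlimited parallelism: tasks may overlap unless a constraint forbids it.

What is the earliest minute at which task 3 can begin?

Nothing blocks task 1, so it runs from minute 0 to minute 46.
After task 1 (finishes minute 46, plus 10-minute gap → minute 56), task 2 can start at minute 56 and finishes at minute 81.
Task 3 waits on task 2 (finishes minute 81), so the earliest it can start is minute 81.

81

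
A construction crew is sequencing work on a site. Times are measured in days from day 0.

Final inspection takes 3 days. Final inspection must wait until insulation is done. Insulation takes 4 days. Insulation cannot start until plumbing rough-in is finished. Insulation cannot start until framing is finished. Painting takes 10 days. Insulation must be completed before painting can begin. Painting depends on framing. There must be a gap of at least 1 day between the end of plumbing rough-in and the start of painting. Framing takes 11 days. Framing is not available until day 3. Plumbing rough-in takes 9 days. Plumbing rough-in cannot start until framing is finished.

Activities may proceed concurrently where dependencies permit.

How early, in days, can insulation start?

After its own release at day 3, framing can start at day 3 and finishes at day 14.
Plumbing rough-in waits on framing (finishes day 14), so it starts at day 14 and finishes at 14 + 9 = day 23.
Insulation waits on plumbing rough-in (finishes day 23); framing (finishes day 14). The latest of these is day 23, which is the earliest insulation can start.

23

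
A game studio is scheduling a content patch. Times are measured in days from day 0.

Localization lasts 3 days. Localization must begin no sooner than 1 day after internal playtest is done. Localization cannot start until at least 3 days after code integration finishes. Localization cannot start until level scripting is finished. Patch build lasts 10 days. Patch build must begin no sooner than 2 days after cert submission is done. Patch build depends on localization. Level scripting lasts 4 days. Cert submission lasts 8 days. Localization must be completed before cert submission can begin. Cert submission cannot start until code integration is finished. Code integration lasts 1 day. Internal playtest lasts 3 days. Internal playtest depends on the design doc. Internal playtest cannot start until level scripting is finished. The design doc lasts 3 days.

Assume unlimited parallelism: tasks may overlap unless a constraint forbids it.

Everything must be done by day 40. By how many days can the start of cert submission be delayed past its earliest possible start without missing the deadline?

9

Nothing blocks code integration, so it runs from day 0 to day 1.
Nothing blocks level scripting, so it runs from day 0 to day 4.
The design doc can start immediately at day 0; it finishes at day 3.
Internal playtest has to wait for the design doc (finishes day 3); level scripting (finishes day 4). The latest of these is day 4, so internal playtest runs day 4 to 4 + 3 = day 7.
Localization cannot start until internal playtest (finishes day 7, plus 1-day gap → day 8); code integration (finishes day 1, plus 3-day gap → day 4); level scripting (finishes day 4). The controlling bound is day 8, so localization finishes at 8 + 3 = day 11.
For cert submission: localization (finishes day 11); code integration (finishes day 1). Taking the maximum gives a start of day 11, and it finishes at 11 + 8 = day 19.

Working backward from the deadline:
Patch build must finish by day 40; it takes 10 days, so it must start by 40 − 10 = day 30.
Cert submission feeds into patch build (must start by day 30, minus 2-day gap → day 28); so cert submission must finish by day 28 and therefore start by day 20.
So cert submission can start as early as day 11 and as late as day 20, giving 20 − 11 = 9 days of slack.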